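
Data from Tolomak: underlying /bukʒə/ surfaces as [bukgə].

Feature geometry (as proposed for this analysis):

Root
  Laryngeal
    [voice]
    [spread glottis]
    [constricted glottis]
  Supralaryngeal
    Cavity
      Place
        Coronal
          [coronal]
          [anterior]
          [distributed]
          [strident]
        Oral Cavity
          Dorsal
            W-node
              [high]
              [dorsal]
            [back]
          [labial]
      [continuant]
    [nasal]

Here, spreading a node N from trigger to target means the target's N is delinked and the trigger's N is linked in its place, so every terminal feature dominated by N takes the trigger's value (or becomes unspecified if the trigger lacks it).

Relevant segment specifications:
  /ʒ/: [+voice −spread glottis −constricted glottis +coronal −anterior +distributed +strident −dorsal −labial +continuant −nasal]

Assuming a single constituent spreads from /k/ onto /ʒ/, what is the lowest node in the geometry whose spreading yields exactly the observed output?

Cavity

Feature comparison: [continuant], [coronal], [anterior], [distributed], [strident], [dorsal], [high], [back] differ between /ʒ/ and [g]; the remaining terminals match.
The smallest constituent containing every changed terminal is Cavity — each of its daughters lacks at least one of the affected features.
If Cavity spreads, every terminal under it takes /k/'s value, producing [g] as observed.
[voice], a feature on which the two segments disagree outside Cavity, is unchanged — nothing dominating it spread, and Cavity is the minimal sufficient constituent.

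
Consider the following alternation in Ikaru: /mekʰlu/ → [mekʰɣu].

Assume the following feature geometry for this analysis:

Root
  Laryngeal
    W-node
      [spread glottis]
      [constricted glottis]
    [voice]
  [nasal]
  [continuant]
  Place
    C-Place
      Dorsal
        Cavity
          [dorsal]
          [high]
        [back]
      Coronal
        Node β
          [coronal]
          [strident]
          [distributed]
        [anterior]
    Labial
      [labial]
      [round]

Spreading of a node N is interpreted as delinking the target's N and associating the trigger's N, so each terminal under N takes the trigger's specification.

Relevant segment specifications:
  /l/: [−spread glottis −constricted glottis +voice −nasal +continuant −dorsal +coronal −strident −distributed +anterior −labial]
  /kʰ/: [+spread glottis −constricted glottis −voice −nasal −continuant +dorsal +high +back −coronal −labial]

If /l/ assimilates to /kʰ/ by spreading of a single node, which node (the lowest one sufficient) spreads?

/l/ and [ɣ] differ in [coronal], [anterior], [distributed], [strident], [dorsal], [high], [back]; every other specified feature is identical.
In this geometry the lowest node dominating all of them is C-Place: every daughter of C-Place dominates only a proper subset, so no lower node suffices.
Delinking /l/'s C-Place and associating /kʰ/'s C-Place gives precisely the feature bundle of [ɣ].
Features on which the two segments disagree outside C-Place, such as [voice], [continuant], are unchanged — nothing dominating them spread, and C-Place is the minimal sufficient constituent.

C-Place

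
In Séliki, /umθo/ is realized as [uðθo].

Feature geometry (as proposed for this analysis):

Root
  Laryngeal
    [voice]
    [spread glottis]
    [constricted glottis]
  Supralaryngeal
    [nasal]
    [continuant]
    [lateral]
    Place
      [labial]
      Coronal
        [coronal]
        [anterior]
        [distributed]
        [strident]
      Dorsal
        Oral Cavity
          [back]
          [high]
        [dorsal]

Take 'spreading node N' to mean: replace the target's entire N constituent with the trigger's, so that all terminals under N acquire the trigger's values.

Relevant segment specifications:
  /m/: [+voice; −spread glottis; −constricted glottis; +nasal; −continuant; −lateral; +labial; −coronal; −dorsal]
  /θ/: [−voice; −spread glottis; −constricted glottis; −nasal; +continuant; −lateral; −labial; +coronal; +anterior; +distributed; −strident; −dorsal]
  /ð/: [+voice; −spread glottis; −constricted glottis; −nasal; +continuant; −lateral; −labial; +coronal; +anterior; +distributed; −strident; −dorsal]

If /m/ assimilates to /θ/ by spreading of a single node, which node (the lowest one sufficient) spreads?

The alternation /m/ → [ð] changes [nasal], [continuant], [labial], [coronal], [anterior], [distributed], [strident] and nothing else.
The smallest constituent containing every changed terminal is Supralaryngeal — each of its daughters lacks at least one of the affected features.
Spreading Supralaryngeal from /θ/ overwrites each of those terminals with /θ/'s values, yielding exactly [ð].
Since [voice] is preserved even though /θ/ disagrees there, no node above Supralaryngeal spread.

Supralaryngeal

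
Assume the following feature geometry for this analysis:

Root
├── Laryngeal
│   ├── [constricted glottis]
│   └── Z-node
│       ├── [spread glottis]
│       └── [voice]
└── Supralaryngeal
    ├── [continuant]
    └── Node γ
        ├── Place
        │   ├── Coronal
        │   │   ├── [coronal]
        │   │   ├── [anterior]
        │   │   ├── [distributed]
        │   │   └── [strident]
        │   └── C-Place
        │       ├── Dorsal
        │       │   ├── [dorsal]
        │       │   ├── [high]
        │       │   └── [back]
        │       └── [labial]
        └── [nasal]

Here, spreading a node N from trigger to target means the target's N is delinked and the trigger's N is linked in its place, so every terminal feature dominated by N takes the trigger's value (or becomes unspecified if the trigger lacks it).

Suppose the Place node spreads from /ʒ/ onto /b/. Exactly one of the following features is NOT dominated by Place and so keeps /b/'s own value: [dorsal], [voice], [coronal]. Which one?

Place dominates exactly [coronal], [anterior], [distributed], [strident], [dorsal], [high], [back], [labial].
[coronal], [dorsal] all lie under Place, so they are overwritten when Place spreads.
But [voice] is a dependent of Z-node, outside Place; it is therefore untouched by the spreading.

[voice]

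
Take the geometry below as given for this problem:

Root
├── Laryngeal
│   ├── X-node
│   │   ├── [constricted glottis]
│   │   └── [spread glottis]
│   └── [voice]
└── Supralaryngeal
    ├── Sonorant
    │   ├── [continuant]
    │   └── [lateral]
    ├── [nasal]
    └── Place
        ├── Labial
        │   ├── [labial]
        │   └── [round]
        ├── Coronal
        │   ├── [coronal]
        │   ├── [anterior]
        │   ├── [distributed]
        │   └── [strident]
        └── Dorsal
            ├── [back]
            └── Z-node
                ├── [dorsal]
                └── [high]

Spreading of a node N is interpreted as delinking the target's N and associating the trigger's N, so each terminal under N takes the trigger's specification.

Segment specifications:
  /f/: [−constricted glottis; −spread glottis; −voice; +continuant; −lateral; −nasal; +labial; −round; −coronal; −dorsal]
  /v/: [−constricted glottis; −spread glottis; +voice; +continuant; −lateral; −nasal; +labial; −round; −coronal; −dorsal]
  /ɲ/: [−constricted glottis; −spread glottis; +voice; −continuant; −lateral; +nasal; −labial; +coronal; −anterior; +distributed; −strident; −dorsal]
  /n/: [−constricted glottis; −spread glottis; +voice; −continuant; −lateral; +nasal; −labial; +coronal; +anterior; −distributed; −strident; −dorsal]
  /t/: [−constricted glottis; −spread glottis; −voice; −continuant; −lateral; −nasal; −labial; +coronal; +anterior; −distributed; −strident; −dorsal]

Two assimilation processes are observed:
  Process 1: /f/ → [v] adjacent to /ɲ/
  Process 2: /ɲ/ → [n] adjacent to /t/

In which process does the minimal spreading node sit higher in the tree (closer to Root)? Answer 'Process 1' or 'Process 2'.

Process 1

In Process 1, [voice] changes, so the minimal spreading node is [voice] at depth 2.
In Process 2, [anterior], [distributed] change, so the minimal spreading node is Coronal at depth 3.
[voice] (depth 2) sits above Coronal (depth 3), making Process 1 the one with the higher spreading node.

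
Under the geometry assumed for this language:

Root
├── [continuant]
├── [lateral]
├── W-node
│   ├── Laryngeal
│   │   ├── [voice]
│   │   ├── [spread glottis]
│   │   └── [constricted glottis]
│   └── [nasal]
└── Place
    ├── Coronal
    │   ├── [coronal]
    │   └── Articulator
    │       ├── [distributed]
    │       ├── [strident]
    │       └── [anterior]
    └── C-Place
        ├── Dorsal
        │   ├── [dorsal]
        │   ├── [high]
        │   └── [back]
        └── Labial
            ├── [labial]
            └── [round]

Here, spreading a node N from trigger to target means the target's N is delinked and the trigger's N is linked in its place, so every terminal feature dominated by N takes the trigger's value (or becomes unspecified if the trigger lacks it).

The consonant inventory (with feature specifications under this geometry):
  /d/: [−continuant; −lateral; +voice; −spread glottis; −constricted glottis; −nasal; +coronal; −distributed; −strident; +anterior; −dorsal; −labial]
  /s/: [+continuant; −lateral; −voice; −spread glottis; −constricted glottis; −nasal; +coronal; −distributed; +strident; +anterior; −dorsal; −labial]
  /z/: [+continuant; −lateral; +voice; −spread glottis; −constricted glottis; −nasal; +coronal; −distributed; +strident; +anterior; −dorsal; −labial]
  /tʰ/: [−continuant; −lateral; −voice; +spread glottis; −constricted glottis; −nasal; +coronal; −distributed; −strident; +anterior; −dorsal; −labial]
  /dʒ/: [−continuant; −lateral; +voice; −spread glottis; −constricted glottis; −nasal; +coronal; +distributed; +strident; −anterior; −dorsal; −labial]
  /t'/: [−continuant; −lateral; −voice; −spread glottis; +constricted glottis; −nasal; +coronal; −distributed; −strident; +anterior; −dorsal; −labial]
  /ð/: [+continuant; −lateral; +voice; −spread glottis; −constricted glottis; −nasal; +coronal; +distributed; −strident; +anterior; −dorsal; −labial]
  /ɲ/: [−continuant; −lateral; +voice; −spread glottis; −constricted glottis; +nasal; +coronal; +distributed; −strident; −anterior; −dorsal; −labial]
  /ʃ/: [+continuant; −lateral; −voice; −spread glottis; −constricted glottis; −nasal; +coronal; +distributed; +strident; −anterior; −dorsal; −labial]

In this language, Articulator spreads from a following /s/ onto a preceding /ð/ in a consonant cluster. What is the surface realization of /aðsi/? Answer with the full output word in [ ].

[azsi]

The Articulator node dominates the terminals [distributed], [strident], [anterior].
After delinking /ð/'s Articulator and linking /s/'s, the affected terminals become [−distributed], [+strident], [+anterior]; [continuant], [lateral], [voice], … (outside Articulator) are retained from /ð/.
The resulting bundle matches /z/ in the inventory; substituting it for /ð/ gives [azsi].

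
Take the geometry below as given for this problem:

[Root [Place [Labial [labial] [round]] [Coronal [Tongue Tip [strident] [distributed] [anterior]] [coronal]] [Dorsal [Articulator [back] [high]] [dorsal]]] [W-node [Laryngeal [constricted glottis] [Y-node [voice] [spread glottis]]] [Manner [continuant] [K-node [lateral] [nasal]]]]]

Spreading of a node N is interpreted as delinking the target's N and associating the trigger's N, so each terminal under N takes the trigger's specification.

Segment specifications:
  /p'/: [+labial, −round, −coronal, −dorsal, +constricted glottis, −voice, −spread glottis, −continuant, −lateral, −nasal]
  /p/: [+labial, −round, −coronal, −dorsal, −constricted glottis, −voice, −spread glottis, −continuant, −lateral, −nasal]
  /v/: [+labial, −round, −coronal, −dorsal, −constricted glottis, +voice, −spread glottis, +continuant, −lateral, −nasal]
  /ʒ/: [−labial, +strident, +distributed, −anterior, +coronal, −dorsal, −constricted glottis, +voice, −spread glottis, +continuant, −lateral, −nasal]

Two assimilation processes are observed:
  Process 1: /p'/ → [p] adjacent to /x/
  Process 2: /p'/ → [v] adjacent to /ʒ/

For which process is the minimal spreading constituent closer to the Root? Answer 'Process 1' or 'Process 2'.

Process 2

In Process 1, [constricted glottis] changes, so the minimal spreading node is [constricted glottis] at depth 3.
In Process 2, [voice], [constricted glottis], [continuant] change, so the minimal spreading node is W-node at depth 1.
Depth 1 < depth 3; Process 2 involves the structurally higher constituent W-node.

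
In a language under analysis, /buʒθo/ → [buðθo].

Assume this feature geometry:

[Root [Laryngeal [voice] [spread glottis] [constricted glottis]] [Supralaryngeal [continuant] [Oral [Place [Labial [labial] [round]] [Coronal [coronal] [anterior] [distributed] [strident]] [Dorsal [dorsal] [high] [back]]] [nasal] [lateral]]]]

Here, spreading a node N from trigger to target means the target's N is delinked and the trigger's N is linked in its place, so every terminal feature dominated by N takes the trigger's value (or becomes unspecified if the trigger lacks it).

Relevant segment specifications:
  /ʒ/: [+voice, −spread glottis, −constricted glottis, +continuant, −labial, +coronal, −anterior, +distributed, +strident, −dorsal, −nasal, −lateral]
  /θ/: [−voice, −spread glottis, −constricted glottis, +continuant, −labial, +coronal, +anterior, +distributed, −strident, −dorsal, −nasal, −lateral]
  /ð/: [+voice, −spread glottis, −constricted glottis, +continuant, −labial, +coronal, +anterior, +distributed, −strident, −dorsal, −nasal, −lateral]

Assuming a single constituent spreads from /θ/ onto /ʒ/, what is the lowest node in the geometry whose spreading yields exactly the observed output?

Comparing /ʒ/ with its surface form [ð], the features that change are [anterior], [strident].
These terminals are all dominated by Coronal, and no proper subconstituent of Coronal covers them all; Coronal is their lowest common ancestor.
If Coronal spreads, every terminal under it takes /θ/'s value, producing [ð] as observed.
[voice], a feature on which the two segments disagree outside Coronal, is unchanged — nothing dominating it spread, and Coronal is the minimal sufficient constituent.

Coronal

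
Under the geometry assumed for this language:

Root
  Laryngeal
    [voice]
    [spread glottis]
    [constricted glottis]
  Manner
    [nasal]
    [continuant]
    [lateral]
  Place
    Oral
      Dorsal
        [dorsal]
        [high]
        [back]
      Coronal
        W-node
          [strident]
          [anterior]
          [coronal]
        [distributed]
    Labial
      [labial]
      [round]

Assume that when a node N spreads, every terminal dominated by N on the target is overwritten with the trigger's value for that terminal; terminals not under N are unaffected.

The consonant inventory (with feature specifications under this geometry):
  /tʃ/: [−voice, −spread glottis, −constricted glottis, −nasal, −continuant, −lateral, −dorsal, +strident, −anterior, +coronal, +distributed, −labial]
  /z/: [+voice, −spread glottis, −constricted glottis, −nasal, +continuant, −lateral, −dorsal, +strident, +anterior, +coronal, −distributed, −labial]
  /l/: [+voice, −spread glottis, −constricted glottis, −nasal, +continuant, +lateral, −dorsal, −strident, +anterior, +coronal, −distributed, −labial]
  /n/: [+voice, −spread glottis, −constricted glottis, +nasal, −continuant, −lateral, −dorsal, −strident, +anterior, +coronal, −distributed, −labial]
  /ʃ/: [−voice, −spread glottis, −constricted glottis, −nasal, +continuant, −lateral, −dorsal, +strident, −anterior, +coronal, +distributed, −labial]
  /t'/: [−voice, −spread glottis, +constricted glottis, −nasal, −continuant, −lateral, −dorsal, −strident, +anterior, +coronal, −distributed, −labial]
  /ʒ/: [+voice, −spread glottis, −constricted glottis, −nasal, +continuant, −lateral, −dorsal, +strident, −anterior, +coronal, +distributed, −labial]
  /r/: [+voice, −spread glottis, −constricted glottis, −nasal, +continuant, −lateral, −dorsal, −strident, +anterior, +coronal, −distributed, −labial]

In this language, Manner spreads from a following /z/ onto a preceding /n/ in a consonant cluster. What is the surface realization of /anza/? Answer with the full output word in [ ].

Terminals under Manner in this geometry: [nasal], [continuant], [lateral].
The target acquires /z/'s values for everything under Manner — [−nasal], [+continuant], [−lateral] — while keeping its own [voice], [spread glottis], [constricted glottis], ….
The resulting bundle matches /r/ in the inventory; substituting it for /n/ gives [arza].

[arza]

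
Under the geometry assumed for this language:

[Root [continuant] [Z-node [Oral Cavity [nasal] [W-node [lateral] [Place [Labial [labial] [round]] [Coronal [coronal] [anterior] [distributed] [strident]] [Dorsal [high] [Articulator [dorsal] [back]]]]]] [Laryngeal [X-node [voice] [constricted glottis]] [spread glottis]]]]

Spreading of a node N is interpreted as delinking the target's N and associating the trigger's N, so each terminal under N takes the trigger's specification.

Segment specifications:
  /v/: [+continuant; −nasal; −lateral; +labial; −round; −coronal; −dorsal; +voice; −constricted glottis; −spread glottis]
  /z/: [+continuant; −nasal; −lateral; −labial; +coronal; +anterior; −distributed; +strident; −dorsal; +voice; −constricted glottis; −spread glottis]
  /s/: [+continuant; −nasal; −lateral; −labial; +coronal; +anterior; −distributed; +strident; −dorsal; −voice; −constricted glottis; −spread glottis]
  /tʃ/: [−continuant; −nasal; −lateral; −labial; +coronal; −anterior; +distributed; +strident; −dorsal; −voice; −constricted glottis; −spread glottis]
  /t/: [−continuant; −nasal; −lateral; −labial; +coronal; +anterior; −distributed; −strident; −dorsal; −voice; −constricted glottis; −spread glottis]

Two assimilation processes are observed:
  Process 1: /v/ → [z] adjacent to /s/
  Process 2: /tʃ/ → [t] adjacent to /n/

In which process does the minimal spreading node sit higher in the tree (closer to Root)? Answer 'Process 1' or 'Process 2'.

Process 1

Process 1: the features that change are [labial], [round], [coronal], [anterior], [distributed], [strident]; the minimal node is Place (depth 4).
Process 2: the features that change are [anterior], [distributed], [strident]; the minimal node is Coronal (depth 5).
Depth 4 < depth 5; Process 1 involves the structurally higher constituent Place.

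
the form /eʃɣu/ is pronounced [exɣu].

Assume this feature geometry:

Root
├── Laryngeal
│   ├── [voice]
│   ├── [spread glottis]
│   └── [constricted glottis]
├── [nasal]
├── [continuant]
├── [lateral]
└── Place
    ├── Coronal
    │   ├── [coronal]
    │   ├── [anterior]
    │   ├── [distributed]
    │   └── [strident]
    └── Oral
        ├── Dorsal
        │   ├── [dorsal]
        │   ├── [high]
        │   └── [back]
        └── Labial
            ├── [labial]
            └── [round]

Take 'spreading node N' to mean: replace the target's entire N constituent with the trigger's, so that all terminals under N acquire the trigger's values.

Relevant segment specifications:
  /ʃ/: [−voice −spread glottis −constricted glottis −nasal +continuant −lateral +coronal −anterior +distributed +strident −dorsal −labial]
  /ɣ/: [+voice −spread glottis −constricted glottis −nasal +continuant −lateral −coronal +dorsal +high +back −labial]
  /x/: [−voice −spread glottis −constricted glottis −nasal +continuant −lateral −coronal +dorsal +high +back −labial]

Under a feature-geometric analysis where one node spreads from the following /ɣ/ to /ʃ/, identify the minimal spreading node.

Feature comparison: [coronal], [anterior], [distributed], [strident], [dorsal], [high], [back] differ between /ʃ/ and [x]; the remaining terminals match.
The smallest constituent containing every changed terminal is Place — each of its daughters lacks at least one of the affected features.
Delinking /ʃ/'s Place and associating /ɣ/'s Place gives precisely the feature bundle of [x].
Had Root spread, [voice] would have taken /ɣ/'s value; it stays as in /ʃ/, confirming the spreading constituent is exactly Place.

Place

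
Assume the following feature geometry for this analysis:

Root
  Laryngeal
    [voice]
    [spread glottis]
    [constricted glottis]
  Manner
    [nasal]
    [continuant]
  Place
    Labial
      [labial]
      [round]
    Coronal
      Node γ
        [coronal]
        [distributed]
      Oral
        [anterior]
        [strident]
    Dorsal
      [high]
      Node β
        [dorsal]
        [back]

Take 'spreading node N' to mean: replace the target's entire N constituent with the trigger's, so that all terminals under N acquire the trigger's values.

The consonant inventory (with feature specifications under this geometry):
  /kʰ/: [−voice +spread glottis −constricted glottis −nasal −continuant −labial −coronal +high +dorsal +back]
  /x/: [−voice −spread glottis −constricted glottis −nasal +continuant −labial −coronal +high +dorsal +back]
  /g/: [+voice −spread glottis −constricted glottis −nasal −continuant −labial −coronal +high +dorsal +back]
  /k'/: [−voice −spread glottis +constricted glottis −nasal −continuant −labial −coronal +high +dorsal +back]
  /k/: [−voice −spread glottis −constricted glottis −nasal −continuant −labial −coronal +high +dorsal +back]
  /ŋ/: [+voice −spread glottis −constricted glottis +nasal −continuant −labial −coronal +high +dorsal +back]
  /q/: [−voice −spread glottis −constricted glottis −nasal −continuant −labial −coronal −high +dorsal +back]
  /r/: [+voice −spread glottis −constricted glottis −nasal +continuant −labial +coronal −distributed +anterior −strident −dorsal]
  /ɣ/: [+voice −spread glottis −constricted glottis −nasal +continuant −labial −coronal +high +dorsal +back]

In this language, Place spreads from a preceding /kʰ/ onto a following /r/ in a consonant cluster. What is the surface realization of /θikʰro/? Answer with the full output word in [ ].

The Place node dominates the terminals [labial], [round], [coronal], [distributed], [anterior], [strident], [high], [dorsal], [back].
The target acquires /kʰ/'s values for everything under Place — [−labial], [−coronal], [+high], [+dorsal], [+back] — while keeping its own [voice], [spread glottis], [constricted glottis], ….
The resulting bundle matches /ɣ/ in the inventory; substituting it for /r/ gives [θikʰɣo].

[θikʰɣo]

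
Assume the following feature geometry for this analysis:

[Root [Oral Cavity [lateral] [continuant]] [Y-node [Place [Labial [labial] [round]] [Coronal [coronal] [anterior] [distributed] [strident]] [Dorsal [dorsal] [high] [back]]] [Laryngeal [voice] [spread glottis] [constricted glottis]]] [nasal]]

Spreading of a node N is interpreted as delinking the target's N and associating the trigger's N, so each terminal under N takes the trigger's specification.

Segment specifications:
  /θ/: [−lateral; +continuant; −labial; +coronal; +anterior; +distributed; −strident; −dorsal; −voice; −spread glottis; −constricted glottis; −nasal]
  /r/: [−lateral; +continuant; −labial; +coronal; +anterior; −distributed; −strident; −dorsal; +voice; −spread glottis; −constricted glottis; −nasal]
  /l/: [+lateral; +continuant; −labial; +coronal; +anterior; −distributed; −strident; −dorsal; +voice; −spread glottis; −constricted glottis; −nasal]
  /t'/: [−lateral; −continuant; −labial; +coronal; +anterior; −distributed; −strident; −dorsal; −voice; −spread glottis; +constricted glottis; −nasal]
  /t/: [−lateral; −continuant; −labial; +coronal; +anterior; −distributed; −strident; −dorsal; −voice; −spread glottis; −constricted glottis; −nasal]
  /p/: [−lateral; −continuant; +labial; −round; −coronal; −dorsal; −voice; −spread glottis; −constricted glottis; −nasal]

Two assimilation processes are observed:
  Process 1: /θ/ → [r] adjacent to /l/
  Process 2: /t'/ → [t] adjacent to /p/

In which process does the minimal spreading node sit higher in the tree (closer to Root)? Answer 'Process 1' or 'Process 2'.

In Process 1, [voice], [distributed] change, so the minimal spreading node is Y-node at depth 1.
In Process 2, [constricted glottis] changes, so the minimal spreading node is [constricted glottis] at depth 3.
Y-node (depth 1) sits above [constricted glottis] (depth 3), making Process 1 the one with the higher spreading node.

Process 1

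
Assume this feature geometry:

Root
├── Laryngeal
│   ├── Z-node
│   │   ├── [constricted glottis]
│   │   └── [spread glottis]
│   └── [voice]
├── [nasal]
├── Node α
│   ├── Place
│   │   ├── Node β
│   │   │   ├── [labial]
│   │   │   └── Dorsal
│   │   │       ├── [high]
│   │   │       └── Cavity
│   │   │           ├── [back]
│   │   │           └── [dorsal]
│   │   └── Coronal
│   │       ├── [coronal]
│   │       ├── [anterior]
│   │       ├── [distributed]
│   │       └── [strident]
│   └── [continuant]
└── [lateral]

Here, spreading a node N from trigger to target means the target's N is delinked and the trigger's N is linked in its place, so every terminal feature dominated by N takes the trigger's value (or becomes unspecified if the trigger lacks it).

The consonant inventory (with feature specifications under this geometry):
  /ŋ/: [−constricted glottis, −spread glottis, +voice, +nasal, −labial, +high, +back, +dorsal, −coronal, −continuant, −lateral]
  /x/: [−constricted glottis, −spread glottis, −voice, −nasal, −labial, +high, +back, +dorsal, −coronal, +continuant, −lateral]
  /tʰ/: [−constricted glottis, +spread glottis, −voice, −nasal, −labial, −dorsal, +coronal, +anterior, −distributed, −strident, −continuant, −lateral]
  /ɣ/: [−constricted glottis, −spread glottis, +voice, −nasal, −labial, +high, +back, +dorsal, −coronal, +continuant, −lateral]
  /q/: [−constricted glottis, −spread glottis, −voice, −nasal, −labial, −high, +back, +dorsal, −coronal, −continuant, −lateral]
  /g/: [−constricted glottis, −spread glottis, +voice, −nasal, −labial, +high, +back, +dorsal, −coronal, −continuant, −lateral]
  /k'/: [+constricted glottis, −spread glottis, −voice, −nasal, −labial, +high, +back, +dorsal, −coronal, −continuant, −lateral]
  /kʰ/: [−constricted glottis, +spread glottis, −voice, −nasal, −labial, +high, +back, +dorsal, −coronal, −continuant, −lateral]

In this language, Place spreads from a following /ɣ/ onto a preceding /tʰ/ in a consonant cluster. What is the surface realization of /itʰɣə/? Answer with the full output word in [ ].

[ikʰɣə]

The Place node dominates the terminals [labial], [high], [back], [dorsal], [coronal], [anterior], [distributed], [strident].
After delinking /tʰ/'s Place and linking /ɣ/'s, the affected terminals become [−labial], [+high], [+back], [+dorsal], [−coronal]; [constricted glottis], [spread glottis], [voice], … (outside Place) are retained from /tʰ/.
The resulting bundle matches /kʰ/ in the inventory; substituting it for /tʰ/ gives [ikʰɣə].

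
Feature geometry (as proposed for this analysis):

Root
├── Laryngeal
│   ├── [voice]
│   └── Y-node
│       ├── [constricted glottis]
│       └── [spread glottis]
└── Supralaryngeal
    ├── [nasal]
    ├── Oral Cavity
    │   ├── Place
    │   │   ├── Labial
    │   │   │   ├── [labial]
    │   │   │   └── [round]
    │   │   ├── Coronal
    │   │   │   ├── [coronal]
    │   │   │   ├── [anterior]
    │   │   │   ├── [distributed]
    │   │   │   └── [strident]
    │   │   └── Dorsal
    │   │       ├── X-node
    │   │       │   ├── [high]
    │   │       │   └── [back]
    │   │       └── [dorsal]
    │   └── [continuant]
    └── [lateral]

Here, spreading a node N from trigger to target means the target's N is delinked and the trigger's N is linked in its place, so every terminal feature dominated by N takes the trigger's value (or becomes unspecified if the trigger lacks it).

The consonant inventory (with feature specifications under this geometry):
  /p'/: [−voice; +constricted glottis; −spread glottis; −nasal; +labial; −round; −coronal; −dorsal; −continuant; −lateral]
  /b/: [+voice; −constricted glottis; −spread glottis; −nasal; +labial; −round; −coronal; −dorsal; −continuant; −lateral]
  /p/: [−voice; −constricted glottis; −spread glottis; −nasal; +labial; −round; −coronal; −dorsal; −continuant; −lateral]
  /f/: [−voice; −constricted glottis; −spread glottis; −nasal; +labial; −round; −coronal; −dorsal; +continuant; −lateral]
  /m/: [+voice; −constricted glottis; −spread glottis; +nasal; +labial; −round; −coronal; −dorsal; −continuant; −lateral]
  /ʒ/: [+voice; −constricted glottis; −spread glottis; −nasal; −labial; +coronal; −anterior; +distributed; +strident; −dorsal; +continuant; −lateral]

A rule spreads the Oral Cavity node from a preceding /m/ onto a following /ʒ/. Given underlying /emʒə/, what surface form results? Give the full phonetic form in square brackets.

Terminals under Oral Cavity in this geometry: [labial], [round], [coronal], [anterior], [distributed], [strident], [high], [back], [dorsal], [continuant].
After delinking /ʒ/'s Oral Cavity and linking /m/'s, the affected terminals become [+labial], [−round], [−coronal], [−dorsal], [−continuant]; [voice], [constricted glottis], [spread glottis], … (outside Oral Cavity) are retained from /ʒ/.
This feature bundle is that of [b], so /emʒə/ surfaces as [embə].

[embə]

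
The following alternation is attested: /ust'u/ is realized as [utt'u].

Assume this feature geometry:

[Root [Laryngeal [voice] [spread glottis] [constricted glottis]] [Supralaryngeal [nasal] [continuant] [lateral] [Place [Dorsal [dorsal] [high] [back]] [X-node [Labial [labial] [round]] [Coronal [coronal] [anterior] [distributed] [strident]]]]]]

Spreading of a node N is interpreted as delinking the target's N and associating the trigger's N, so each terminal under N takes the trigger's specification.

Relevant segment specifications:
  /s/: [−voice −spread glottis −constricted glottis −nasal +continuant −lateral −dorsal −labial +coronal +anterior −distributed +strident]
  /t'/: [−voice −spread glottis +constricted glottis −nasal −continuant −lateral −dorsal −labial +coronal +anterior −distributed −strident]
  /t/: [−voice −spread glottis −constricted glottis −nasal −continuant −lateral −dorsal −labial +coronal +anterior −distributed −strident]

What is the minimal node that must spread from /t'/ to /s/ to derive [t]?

Supralaryngeal

Feature comparison: [continuant], [strident] differ between /s/ and [t]; the remaining terminals match.
Tracing each changed feature up the tree, the paths first meet at Supralaryngeal; any lower node misses at least one of them.
Delinking /s/'s Supralaryngeal and associating /t'/'s Supralaryngeal gives precisely the feature bundle of [t].
[constricted glottis] — on which /t'/ differs from /s/ — is unchanged, so Root cannot have spread; the constituent is no larger than Supralaryngeal.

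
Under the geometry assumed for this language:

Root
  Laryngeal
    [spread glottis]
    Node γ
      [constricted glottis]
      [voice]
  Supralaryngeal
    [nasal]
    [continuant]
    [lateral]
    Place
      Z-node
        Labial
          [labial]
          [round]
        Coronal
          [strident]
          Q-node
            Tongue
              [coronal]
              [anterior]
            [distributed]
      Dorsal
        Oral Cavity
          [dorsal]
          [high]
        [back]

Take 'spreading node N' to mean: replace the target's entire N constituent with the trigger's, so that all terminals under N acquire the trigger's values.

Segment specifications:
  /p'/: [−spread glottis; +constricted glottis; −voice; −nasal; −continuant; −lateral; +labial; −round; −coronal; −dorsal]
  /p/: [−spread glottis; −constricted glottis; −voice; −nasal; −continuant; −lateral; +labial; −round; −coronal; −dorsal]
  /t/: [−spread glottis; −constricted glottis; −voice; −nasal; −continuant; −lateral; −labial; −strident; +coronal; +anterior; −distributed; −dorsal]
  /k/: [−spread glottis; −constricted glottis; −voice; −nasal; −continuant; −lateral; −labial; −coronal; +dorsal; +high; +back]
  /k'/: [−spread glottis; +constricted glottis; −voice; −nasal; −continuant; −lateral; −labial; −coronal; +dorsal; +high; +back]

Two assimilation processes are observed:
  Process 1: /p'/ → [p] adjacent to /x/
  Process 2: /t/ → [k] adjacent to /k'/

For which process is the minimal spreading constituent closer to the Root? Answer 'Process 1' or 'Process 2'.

Process 2

Process 1: the feature that changes is [constricted glottis]; the minimal node is [constricted glottis] (depth 3).
Process 2 alters [coronal], [anterior], [distributed], [strident], [dorsal], [high], [back]; the lowest common ancestor is Place (depth 2 from Root).
Place is closer to Root than [constricted glottis], so Process 2 spreads the higher node.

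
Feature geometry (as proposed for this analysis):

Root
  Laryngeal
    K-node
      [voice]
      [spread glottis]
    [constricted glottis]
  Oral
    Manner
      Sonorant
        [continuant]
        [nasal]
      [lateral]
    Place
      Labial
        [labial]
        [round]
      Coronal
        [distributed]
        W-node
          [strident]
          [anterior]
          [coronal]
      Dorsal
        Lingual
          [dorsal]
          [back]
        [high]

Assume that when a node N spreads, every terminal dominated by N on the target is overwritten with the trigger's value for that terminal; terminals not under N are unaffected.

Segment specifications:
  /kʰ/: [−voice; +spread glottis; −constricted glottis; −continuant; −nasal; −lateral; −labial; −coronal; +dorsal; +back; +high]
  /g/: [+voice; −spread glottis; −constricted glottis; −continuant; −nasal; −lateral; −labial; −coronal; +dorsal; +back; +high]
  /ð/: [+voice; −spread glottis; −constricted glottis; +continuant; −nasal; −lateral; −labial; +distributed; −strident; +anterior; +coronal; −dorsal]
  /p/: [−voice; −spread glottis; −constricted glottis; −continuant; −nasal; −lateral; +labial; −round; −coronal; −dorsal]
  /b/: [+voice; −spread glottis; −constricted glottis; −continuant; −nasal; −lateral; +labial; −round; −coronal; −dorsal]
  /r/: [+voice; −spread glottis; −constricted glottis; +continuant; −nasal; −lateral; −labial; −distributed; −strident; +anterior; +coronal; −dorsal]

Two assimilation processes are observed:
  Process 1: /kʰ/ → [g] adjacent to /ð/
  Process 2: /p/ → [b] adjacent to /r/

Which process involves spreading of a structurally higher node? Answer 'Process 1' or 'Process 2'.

Process 1

In Process 1, [voice], [spread glottis] change, so the minimal spreading node is K-node at depth 2.
In Process 2, [voice] changes, so the minimal spreading node is [voice] at depth 3.
Depth 2 < depth 3; Process 1 involves the structurally higher constituent K-node.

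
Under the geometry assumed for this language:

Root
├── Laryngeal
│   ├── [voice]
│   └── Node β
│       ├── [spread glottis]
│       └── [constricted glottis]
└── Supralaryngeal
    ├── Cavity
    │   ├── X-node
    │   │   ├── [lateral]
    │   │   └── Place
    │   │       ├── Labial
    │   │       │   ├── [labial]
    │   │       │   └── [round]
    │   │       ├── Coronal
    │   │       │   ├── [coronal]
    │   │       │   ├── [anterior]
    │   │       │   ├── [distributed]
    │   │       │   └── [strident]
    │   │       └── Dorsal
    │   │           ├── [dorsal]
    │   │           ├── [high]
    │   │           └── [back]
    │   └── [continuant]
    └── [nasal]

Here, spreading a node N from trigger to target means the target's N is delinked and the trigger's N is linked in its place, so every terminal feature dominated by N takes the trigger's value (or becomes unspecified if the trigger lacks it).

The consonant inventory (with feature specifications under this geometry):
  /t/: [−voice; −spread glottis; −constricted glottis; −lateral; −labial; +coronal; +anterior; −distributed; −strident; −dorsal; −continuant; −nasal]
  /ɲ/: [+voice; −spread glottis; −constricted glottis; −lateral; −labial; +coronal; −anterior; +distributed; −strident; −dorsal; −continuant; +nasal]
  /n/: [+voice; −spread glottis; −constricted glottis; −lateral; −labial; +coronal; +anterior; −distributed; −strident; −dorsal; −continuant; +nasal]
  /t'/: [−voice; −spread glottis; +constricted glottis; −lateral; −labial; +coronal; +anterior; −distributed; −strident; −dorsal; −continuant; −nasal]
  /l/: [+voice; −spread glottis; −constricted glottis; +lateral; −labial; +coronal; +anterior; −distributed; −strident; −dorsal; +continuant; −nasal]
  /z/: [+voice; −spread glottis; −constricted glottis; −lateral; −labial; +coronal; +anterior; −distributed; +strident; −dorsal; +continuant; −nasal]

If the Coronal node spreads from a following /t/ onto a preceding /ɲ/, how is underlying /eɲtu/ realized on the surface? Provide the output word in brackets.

Coronal immediately or transitively dominates [coronal], [anterior], [distributed], [strident].
The target acquires /t/'s values for everything under Coronal — [+coronal], [+anterior], [−distributed], [−strident] — while keeping its own [voice], [spread glottis], [constricted glottis], ….
Among the inventory, only /n/ has exactly this specification, giving the surface form [entu].

[entu]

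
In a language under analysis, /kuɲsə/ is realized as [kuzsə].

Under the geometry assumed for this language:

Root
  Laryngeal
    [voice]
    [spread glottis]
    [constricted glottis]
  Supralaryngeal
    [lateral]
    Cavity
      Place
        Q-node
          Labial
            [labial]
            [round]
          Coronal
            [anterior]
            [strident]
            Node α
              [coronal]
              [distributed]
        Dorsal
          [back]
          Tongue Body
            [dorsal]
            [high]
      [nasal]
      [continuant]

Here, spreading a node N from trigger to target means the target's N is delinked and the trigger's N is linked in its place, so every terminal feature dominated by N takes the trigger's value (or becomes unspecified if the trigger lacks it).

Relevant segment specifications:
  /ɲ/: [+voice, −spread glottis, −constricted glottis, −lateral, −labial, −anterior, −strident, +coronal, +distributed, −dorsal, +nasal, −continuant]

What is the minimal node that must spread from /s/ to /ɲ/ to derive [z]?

/ɲ/ and [z] differ in [nasal], [continuant], [anterior], [distributed], [strident]; every other specified feature is identical.
These terminals are all dominated by Cavity, and no proper subconstituent of Cavity covers them all; Cavity is their lowest common ancestor.
If Cavity spreads, every terminal under it takes /s/'s value, producing [z] as observed.
[voice] stays as in /ɲ/ although /s/ differs there, so no node dominating it spread; among the remaining candidates Cavity is the lowest that derives the output.

Cavity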